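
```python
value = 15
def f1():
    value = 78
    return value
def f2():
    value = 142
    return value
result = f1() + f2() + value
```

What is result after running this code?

Step 1: Each function shadows global value with its own local.
Step 2: f1() returns 78, f2() returns 142.
Step 3: Global value = 15 is unchanged. result = 78 + 142 + 15 = 235

The answer is 235.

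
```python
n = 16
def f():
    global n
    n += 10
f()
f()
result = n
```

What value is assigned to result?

Step 1: n = 16.
Step 2: First f(): n = 16 + 10 = 26.
Step 3: Second f(): n = 26 + 10 = 36. result = 36

The answer is 36.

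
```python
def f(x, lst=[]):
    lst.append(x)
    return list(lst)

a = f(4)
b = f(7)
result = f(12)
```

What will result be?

Step 1: Default list is shared. list() creates copies for return values.
Step 2: Internal list grows: [4] -> [4, 7] -> [4, 7, 12].
Step 3: result = [4, 7, 12]

The answer is [4, 7, 12].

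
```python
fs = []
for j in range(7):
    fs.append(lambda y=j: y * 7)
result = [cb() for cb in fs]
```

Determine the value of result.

Step 1: Default arg y=j captures j at each iteration.
Step 2: fs[k] has y defaulting to k, returns k * 7.
Step 3: result = [0, 7, 14, 21, 28, 35, 42]

The answer is [0, 7, 14, 21, 28, 35, 42].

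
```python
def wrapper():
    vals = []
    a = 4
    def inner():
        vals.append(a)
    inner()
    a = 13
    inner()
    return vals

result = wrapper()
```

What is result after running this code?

Step 1: a = 4. inner() appends current a to vals.
Step 2: First inner(): appends 4. Then a = 13.
Step 3: Second inner(): appends 13 (closure sees updated a). result = [4, 13]

The answer is [4, 13].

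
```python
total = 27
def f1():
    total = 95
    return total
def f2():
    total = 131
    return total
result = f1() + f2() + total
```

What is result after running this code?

Step 1: Each function shadows global total with its own local.
Step 2: f1() returns 95, f2() returns 131.
Step 3: Global total = 27 is unchanged. result = 95 + 131 + 27 = 253

The answer is 253.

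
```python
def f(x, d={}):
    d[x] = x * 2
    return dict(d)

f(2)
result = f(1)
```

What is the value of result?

Step 1: Mutable default dict is shared across calls.
Step 2: First call adds 2: 4. Second call adds 1: 2.
Step 3: result = {2: 4, 1: 2}

The answer is {2: 4, 1: 2}.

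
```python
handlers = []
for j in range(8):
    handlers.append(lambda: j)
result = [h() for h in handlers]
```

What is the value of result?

Step 1: All 8 lambdas share the same variable j.
Step 2: After the loop, j = 7.
Step 3: Each call returns 7. result = [7, 7, 7, 7, 7, 7, 7, 7]

The answer is [7, 7, 7, 7, 7, 7, 7, 7].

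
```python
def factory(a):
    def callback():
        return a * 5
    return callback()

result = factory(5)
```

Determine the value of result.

Step 1: factory(5) binds parameter a = 5.
Step 2: callback() accesses a = 5 from enclosing scope.
Step 3: result = 5 * 5 = 25

The answer is 25.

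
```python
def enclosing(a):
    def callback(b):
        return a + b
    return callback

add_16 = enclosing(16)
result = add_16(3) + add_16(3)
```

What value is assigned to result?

Step 1: add_16 captures a = 16.
Step 2: add_16(3) = 16 + 3 = 19, called twice.
Step 3: result = 19 + 19 = 38

The answer is 38.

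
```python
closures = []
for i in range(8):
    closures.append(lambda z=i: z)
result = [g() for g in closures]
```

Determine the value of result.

Step 1: Default arg z=i captures i at each iteration.
Step 2: Each lambda has its own default: 0, 1, ..., 7.
Step 3: result = [0, 1, 2, 3, 4, 5, 6, 7]

The answer is [0, 1, 2, 3, 4, 5, 6, 7].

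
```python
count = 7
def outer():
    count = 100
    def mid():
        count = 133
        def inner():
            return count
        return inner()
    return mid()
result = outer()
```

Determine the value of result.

Step 1: Three levels of shadowing: global 7, outer 100, mid 133.
Step 2: inner() finds count = 133 in enclosing mid() scope.
Step 3: result = 133

The answer is 133.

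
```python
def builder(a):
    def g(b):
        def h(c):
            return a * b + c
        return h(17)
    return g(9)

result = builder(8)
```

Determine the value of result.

Step 1: a = 8, b = 9, c = 17.
Step 2: h() computes a * b + c = 8 * 9 + 17 = 89.
Step 3: result = 89

The answer is 89.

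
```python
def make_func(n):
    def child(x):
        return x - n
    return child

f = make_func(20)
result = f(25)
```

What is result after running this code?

Step 1: make_func(20) creates a closure capturing n = 20.
Step 2: f(25) computes 25 - 20 = 5.
Step 3: result = 5

The answer is 5.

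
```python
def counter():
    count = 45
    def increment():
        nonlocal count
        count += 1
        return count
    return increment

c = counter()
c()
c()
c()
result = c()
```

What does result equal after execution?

Step 1: counter() creates closure with count = 45.
Step 2: Each c() call increments count via nonlocal. After 4 calls: 45 + 4 = 49.
Step 3: result = 49

The answer is 49.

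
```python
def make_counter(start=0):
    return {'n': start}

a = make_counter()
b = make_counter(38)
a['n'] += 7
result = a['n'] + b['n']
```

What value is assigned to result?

Step 1: make_counter() returns a new dict each call (immutable default 0).
Step 2: a = {'n': 0}, b = {'n': 38}.
Step 3: a['n'] += 7 = 7. result = 7 + 38 = 45

The answer is 45.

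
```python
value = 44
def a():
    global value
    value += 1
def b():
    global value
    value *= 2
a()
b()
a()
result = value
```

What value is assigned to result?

Step 1: value = 44.
Step 2: a(): value = 44 + 1 = 45.
Step 3: b(): value = 45 * 2 = 90.
Step 4: a(): value = 90 + 1 = 91

The answer is 91.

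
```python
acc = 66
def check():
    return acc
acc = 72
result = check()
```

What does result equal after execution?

Step 1: acc is first set to 66, then reassigned to 72.
Step 2: check() is called after the reassignment, so it looks up the current global acc = 72.
Step 3: result = 72

The answer is 72.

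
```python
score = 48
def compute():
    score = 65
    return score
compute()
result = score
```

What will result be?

Step 1: score = 48 globally.
Step 2: compute() creates a LOCAL score = 65 (no global keyword!).
Step 3: The global score is unchanged. result = 48

The answer is 48.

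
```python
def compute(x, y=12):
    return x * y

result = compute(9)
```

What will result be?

Step 1: compute(9) uses default y = 12.
Step 2: Returns 9 * 12 = 108.
Step 3: result = 108

The answer is 108.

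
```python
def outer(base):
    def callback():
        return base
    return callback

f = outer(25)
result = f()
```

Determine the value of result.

Step 1: outer(25) creates closure capturing base = 25.
Step 2: f() returns the captured base = 25.
Step 3: result = 25

The answer is 25.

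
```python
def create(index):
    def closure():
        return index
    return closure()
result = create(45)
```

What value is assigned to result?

Step 1: create(45) binds parameter index = 45.
Step 2: closure() looks up index in enclosing scope and finds the parameter index = 45.
Step 3: result = 45

The answer is 45.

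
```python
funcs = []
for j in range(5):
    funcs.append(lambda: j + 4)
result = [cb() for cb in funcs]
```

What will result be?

Step 1: All lambdas capture j by reference. After the loop, j = 4.
Step 2: Each call returns 4 + 4 = 8.
Step 3: result = [8, 8, 8, 8, 8]

The answer is [8, 8, 8, 8, 8].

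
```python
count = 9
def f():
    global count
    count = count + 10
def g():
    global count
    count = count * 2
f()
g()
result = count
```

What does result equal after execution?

Step 1: count = 9.
Step 2: f() adds 10: count = 9 + 10 = 19.
Step 3: g() doubles: count = 19 * 2 = 38.
Step 4: result = 38

The answer is 38.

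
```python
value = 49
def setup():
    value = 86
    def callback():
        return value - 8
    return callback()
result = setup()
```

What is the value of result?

Step 1: setup() shadows global value with value = 86.
Step 2: callback() finds value = 86 in enclosing scope, computes 86 - 8 = 78.
Step 3: result = 78

The answer is 78.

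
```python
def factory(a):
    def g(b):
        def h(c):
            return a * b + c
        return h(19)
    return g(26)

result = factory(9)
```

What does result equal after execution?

Step 1: a = 9, b = 26, c = 19.
Step 2: h() computes a * b + c = 9 * 26 + 19 = 253.
Step 3: result = 253

The answer is 253.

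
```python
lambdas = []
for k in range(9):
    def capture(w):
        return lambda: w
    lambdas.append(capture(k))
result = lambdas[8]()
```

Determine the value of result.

Step 1: capture(k) creates a new scope capturing w = k at call time.
Step 2: lambdas[8] = capture(8), so its lambda captures w = 8.
Step 3: result = 8 (closure factory fixes late binding)

The answer is 8.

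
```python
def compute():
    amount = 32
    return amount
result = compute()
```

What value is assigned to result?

Step 1: compute() defines amount = 32 in its local scope.
Step 2: return amount finds the local variable amount = 32.
Step 3: result = 32

The answer is 32.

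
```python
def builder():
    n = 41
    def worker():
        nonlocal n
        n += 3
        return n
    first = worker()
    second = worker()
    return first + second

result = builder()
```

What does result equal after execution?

Step 1: n starts at 41.
Step 2: First call: n = 41 + 3 = 44, returns 44.
Step 3: Second call: n = 44 + 3 = 47, returns 47.
Step 4: result = 44 + 47 = 91

The answer is 91.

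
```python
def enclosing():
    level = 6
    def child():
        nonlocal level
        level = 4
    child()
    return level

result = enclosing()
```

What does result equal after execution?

Step 1: enclosing() sets level = 6.
Step 2: child() uses nonlocal to reassign level = 4.
Step 3: result = 4

The answer is 4.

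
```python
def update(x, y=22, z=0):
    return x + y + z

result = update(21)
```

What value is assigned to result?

Step 1: update(21) uses defaults y = 22, z = 0.
Step 2: Returns 21 + 22 + 0 = 43.
Step 3: result = 43

The answer is 43.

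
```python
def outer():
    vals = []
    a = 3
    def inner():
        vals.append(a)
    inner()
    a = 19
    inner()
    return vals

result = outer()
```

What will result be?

Step 1: a = 3. inner() appends current a to vals.
Step 2: First inner(): appends 3. Then a = 19.
Step 3: Second inner(): appends 19 (closure sees updated a). result = [3, 19]

The answer is [3, 19].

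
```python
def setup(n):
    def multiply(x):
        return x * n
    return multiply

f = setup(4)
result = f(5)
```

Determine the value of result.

Step 1: setup(4) returns multiply closure with n = 4.
Step 2: f(5) computes 5 * 4 = 20.
Step 3: result = 20

The answer is 20.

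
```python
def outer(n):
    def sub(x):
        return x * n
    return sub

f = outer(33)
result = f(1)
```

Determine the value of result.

Step 1: outer(33) creates a closure capturing n = 33.
Step 2: f(1) computes 1 * 33 = 33.
Step 3: result = 33

The answer is 33.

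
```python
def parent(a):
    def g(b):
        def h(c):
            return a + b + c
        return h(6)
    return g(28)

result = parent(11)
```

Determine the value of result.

Step 1: a = 11, b = 28, c = 6 across three nested scopes.
Step 2: h() accesses all three via LEGB rule.
Step 3: result = 11 + 28 + 6 = 45

The answer is 45.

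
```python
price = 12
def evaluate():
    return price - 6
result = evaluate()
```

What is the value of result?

Step 1: price = 12 is defined globally.
Step 2: evaluate() looks up price from global scope = 12, then computes 12 - 6 = 6.
Step 3: result = 6

The answer is 6.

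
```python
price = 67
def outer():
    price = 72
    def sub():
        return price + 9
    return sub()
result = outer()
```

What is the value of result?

Step 1: outer() shadows global price with price = 72.
Step 2: sub() finds price = 72 in enclosing scope, computes 72 + 9 = 81.
Step 3: result = 81

The answer is 81.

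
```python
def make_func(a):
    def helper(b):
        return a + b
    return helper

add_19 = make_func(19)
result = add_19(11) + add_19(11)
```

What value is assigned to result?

Step 1: add_19 captures a = 19.
Step 2: add_19(11) = 19 + 11 = 30, called twice.
Step 3: result = 30 + 30 = 60

The answer is 60.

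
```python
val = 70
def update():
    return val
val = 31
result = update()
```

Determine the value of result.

Step 1: val is first set to 70, then reassigned to 31.
Step 2: update() is called after the reassignment, so it looks up the current global val = 31.
Step 3: result = 31

The answer is 31.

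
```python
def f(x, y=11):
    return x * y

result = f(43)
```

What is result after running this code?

Step 1: f(43) uses default y = 11.
Step 2: Returns 43 * 11 = 473.
Step 3: result = 473

The answer is 473.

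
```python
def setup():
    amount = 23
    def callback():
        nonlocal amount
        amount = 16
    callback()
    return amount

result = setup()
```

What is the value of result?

Step 1: setup() sets amount = 23.
Step 2: callback() uses nonlocal to reassign amount = 16.
Step 3: result = 16

The answer is 16.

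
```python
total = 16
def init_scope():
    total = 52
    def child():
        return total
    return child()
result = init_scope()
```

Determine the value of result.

Step 1: total = 16 globally, but init_scope() defines total = 52 locally.
Step 2: child() looks up total. Not in local scope, so checks enclosing scope (init_scope) and finds total = 52.
Step 3: result = 52

The answer is 52.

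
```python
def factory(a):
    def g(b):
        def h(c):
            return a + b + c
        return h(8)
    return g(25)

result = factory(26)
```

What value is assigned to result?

Step 1: a = 26, b = 25, c = 8 across three nested scopes.
Step 2: h() accesses all three via LEGB rule.
Step 3: result = 26 + 25 + 8 = 59

The answer is 59.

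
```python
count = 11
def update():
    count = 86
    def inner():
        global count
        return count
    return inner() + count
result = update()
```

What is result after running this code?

Step 1: Global count = 11. update() shadows with local count = 86.
Step 2: inner() uses global keyword, so inner() returns global count = 11.
Step 3: update() returns 11 + 86 = 97

The answer is 97.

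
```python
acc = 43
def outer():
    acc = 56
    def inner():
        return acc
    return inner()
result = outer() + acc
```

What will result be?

Step 1: Global acc = 43. outer() shadows with acc = 56.
Step 2: inner() returns enclosing acc = 56. outer() = 56.
Step 3: result = 56 + global acc (43) = 99

The answer is 99.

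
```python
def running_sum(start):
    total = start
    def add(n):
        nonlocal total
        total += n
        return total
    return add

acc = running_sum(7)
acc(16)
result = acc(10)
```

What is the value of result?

Step 1: running_sum(7) creates closure with total = 7.
Step 2: First acc(16): total = 7 + 16 = 23.
Step 3: Second acc(10): total = 23 + 10 = 33. result = 33

The answer is 33.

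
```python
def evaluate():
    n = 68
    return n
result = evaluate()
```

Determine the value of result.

Step 1: evaluate() defines n = 68 in its local scope.
Step 2: return n finds the local variable n = 68.
Step 3: result = 68

The answer is 68.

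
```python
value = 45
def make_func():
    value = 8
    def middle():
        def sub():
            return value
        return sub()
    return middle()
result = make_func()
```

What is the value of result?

Step 1: make_func() defines value = 8. middle() and sub() have no local value.
Step 2: sub() checks local (none), enclosing middle() (none), enclosing make_func() and finds value = 8.
Step 3: result = 8

The answer is 8.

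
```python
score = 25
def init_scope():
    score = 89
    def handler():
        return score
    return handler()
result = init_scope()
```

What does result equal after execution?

Step 1: score = 25 globally, but init_scope() defines score = 89 locally.
Step 2: handler() looks up score. Not in local scope, so checks enclosing scope (init_scope) and finds score = 89.
Step 3: result = 89

The answer is 89.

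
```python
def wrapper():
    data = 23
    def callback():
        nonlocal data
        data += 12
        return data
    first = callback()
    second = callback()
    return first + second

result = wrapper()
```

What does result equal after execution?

Step 1: data starts at 23.
Step 2: First call: data = 23 + 12 = 35, returns 35.
Step 3: Second call: data = 35 + 12 = 47, returns 47.
Step 4: result = 35 + 47 = 82

The answer is 82.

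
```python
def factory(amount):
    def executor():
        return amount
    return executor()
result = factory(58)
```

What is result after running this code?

Step 1: factory(58) binds parameter amount = 58.
Step 2: executor() looks up amount in enclosing scope and finds the parameter amount = 58.
Step 3: result = 58

The answer is 58.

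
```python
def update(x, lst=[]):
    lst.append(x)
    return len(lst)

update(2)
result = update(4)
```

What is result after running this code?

Step 1: Mutable default list persists between calls.
Step 2: First call: lst = [2], len = 1. Second call: lst = [2, 4], len = 2.
Step 3: result = 2

The answer is 2.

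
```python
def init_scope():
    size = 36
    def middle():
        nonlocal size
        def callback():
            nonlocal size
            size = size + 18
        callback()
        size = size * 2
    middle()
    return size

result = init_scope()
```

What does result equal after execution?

Step 1: size = 36.
Step 2: callback() adds 18: size = 36 + 18 = 54.
Step 3: middle() doubles: size = 54 * 2 = 108.
Step 4: result = 108

The answer is 108.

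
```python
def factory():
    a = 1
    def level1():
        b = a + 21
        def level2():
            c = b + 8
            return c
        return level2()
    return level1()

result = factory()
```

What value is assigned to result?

Step 1: a = 1. b = a + 21 = 22.
Step 2: c = b + 8 = 22 + 8 = 30.
Step 3: result = 30

The answer is 30.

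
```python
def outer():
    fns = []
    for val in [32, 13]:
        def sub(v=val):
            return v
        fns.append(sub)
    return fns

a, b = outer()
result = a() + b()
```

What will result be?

Step 1: Default argument v=val captures val at each iteration.
Step 2: a() returns 32 (captured at first iteration), b() returns 13 (captured at second).
Step 3: result = 32 + 13 = 45

The answer is 45.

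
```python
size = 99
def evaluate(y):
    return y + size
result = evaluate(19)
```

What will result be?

Step 1: size = 99 is defined globally.
Step 2: evaluate(19) uses parameter y = 19 and looks up size from global scope = 99.
Step 3: result = 19 + 99 = 118

The answer is 118.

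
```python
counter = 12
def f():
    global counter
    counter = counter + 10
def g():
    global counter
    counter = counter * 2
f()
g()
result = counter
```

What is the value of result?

Step 1: counter = 12.
Step 2: f() adds 10: counter = 12 + 10 = 22.
Step 3: g() doubles: counter = 22 * 2 = 44.
Step 4: result = 44

The answer is 44.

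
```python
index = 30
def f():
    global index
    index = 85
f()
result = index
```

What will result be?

Step 1: index = 30 globally.
Step 2: f() declares global index and sets it to 85.
Step 3: After f(), global index = 85. result = 85

The answer is 85.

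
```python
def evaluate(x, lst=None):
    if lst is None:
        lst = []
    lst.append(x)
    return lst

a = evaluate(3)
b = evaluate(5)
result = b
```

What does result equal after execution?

Step 1: None default with guard creates a NEW list each call.
Step 2: a = [3] (fresh list). b = [5] (another fresh list).
Step 3: result = [5] (this is the fix for mutable default)

The answer is [5].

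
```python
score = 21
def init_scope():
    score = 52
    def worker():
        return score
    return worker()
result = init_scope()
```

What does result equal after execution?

Step 1: score = 21 globally, but init_scope() defines score = 52 locally.
Step 2: worker() looks up score. Not in local scope, so checks enclosing scope (init_scope) and finds score = 52.
Step 3: result = 52

The answer is 52.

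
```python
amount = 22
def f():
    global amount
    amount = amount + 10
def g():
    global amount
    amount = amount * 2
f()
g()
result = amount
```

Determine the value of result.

Step 1: amount = 22.
Step 2: f() adds 10: amount = 22 + 10 = 32.
Step 3: g() doubles: amount = 32 * 2 = 64.
Step 4: result = 64

The answer is 64.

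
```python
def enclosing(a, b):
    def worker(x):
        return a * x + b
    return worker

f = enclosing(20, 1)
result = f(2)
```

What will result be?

Step 1: enclosing(20, 1) captures a = 20, b = 1.
Step 2: f(2) computes 20 * 2 + 1 = 41.
Step 3: result = 41

The answer is 41.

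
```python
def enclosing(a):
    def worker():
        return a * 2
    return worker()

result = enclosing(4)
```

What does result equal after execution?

Step 1: enclosing(4) binds parameter a = 4.
Step 2: worker() accesses a = 4 from enclosing scope.
Step 3: result = 4 * 2 = 8

The answer is 8.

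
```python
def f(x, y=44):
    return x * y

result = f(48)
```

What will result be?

Step 1: f(48) uses default y = 44.
Step 2: Returns 48 * 44 = 2112.
Step 3: result = 2112

The answer is 2112.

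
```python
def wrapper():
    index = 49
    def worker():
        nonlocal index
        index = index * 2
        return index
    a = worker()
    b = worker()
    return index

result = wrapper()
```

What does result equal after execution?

Step 1: index starts at 49.
Step 2: First worker(): index = 49 * 2 = 98.
Step 3: Second worker(): index = 98 * 2 = 196.
Step 4: result = 196

The answer is 196.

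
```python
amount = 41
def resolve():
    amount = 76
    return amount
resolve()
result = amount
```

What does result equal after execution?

Step 1: Global amount = 41.
Step 2: resolve() creates local amount = 76 (shadow, not modification).
Step 3: After resolve() returns, global amount is unchanged. result = 41

The answer is 41.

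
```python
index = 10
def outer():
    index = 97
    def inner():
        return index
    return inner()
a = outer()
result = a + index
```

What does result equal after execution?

Step 1: outer() has local index = 97. inner() reads from enclosing.
Step 2: outer() returns 97. Global index = 10 unchanged.
Step 3: result = 97 + 10 = 107

The answer is 107.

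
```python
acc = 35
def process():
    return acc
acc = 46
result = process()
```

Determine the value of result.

Step 1: acc is first set to 35, then reassigned to 46.
Step 2: process() is called after the reassignment, so it looks up the current global acc = 46.
Step 3: result = 46

The answer is 46.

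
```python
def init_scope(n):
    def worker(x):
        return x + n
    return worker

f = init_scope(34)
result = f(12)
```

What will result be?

Step 1: init_scope(34) creates a closure that captures n = 34.
Step 2: f(12) calls the closure with x = 12, returning 12 + 34 = 46.
Step 3: result = 46

The answer is 46.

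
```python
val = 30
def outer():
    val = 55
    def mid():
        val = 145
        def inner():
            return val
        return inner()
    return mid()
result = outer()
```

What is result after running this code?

Step 1: Three levels of shadowing: global 30, outer 55, mid 145.
Step 2: inner() finds val = 145 in enclosing mid() scope.
Step 3: result = 145

The answer is 145.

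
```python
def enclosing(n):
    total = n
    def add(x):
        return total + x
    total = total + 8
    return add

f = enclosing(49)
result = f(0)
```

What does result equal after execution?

Step 1: enclosing(49) sets total = 49, then total = 49 + 8 = 57.
Step 2: Closures capture by reference, so add sees total = 57.
Step 3: f(0) returns 57 + 0 = 57

The answer is 57.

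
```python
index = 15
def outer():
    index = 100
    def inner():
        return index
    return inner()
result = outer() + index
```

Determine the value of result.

Step 1: Global index = 15. outer() shadows with index = 100.
Step 2: inner() returns enclosing index = 100. outer() = 100.
Step 3: result = 100 + global index (15) = 115

The answer is 115.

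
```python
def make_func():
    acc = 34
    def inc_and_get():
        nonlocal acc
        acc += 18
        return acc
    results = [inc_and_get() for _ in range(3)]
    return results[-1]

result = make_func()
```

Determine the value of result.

Step 1: acc = 34.
Step 2: Three calls to inc_and_get(), each adding 18.
Step 3: Last value = 34 + 18 * 3 = 88

The answer is 88.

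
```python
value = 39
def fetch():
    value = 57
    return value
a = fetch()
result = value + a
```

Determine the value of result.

Step 1: Global value = 39. fetch() returns local value = 57.
Step 2: a = 57. Global value still = 39.
Step 3: result = 39 + 57 = 96

The answer is 96.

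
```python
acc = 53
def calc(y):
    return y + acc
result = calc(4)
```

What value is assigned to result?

Step 1: acc = 53 is defined globally.
Step 2: calc(4) uses parameter y = 4 and looks up acc from global scope = 53.
Step 3: result = 4 + 53 = 57

The answer is 57.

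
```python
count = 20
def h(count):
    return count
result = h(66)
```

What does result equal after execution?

Step 1: Global count = 20.
Step 2: h(66) takes parameter count = 66, which shadows the global.
Step 3: result = 66

The answer is 66.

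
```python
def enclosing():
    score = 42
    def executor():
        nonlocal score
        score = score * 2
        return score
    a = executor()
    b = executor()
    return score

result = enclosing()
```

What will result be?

Step 1: score starts at 42.
Step 2: First executor(): score = 42 * 2 = 84.
Step 3: Second executor(): score = 84 * 2 = 168.
Step 4: result = 168

The answer is 168.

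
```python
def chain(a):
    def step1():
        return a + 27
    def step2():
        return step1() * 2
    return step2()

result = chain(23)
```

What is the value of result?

Step 1: chain(23) captures a = 23.
Step 2: step2() calls step1() which returns 23 + 27 = 50.
Step 3: step2() returns 50 * 2 = 100

The answer is 100.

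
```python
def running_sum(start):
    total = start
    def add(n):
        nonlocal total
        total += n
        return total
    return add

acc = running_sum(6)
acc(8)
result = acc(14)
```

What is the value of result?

Step 1: running_sum(6) creates closure with total = 6.
Step 2: First acc(8): total = 6 + 8 = 14.
Step 3: Second acc(14): total = 14 + 14 = 28. result = 28

The answer is 28.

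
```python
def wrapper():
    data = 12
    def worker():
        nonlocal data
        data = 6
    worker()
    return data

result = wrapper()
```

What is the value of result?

Step 1: wrapper() sets data = 12.
Step 2: worker() uses nonlocal to reassign data = 6.
Step 3: result = 6

The answer is 6.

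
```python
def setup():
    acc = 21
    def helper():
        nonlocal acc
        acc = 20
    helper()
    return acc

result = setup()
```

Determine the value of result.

Step 1: setup() sets acc = 21.
Step 2: helper() uses nonlocal to reassign acc = 20.
Step 3: result = 20

The answer is 20.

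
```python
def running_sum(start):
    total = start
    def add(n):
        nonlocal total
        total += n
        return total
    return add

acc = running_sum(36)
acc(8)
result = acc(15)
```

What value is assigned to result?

Step 1: running_sum(36) creates closure with total = 36.
Step 2: First acc(8): total = 36 + 8 = 44.
Step 3: Second acc(15): total = 44 + 15 = 59. result = 59

The answer is 59.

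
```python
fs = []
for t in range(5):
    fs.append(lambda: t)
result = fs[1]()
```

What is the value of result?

Step 1: The loop creates 5 lambdas, all referencing the same variable t.
Step 2: After the loop, t = 4 (final value).
Step 3: fs[1]() looks up t at call time and finds 4. This is the late binding gotcha. result = 4

The answer is 4.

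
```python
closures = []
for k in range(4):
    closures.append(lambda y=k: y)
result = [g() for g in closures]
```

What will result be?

Step 1: Default arg y=k captures k at each iteration.
Step 2: Each lambda has its own default: 0, 1, ..., 3.
Step 3: result = [0, 1, 2, 3]

The answer is [0, 1, 2, 3].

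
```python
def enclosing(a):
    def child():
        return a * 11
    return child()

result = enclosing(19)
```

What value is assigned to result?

Step 1: enclosing(19) binds parameter a = 19.
Step 2: child() accesses a = 19 from enclosing scope.
Step 3: result = 19 * 11 = 209

The answer is 209.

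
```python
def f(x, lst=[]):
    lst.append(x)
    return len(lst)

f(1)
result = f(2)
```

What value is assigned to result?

Step 1: Mutable default list persists between calls.
Step 2: First call: lst = [1], len = 1. Second call: lst = [1, 2], len = 2.
Step 3: result = 2

The answer is 2.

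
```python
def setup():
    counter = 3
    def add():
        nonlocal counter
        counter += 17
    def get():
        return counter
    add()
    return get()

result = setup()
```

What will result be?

Step 1: counter = 3. add() modifies it via nonlocal, get() reads it.
Step 2: add() makes counter = 3 + 17 = 20.
Step 3: get() returns 20. result = 20

The answer is 20.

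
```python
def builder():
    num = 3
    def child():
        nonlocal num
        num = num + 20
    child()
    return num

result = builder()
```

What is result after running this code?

Step 1: builder() sets num = 3.
Step 2: child() uses nonlocal to modify num in builder's scope: num = 3 + 20 = 23.
Step 3: builder() returns the modified num = 23

The answer is 23.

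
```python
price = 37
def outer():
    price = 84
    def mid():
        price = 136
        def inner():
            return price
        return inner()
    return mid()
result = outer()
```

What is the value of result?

Step 1: Three levels of shadowing: global 37, outer 84, mid 136.
Step 2: inner() finds price = 136 in enclosing mid() scope.
Step 3: result = 136

The answer is 136.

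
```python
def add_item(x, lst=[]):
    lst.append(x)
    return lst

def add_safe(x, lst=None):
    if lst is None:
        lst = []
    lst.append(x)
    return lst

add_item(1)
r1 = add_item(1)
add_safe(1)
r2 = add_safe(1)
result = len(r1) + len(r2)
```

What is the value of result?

Step 1: add_item shares mutable default: after 2 calls, lst = [1, 1], len = 2.
Step 2: add_safe creates fresh list each time: r2 = [1], len = 1.
Step 3: result = 2 + 1 = 3

The answer is 3.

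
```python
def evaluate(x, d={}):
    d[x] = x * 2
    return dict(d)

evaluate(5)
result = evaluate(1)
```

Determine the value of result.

Step 1: Mutable default dict is shared across calls.
Step 2: First call adds 5: 10. Second call adds 1: 2.
Step 3: result = {5: 10, 1: 2}

The answer is {5: 10, 1: 2}.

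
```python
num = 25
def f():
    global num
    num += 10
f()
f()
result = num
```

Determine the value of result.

Step 1: num = 25.
Step 2: First f(): num = 25 + 10 = 35.
Step 3: Second f(): num = 35 + 10 = 45. result = 45

The answer is 45.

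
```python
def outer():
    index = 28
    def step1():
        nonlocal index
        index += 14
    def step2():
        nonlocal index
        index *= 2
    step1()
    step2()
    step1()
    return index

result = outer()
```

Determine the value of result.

Step 1: index = 28.
Step 2: step1(): index = 28 + 14 = 42.
Step 3: step2(): index = 42 * 2 = 84.
Step 4: step1(): index = 84 + 14 = 98. result = 98

The answer is 98.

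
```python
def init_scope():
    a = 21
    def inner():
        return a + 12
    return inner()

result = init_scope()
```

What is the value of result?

Step 1: init_scope() defines a = 21.
Step 2: inner() reads a = 21 from enclosing scope, returns 21 + 12 = 33.
Step 3: result = 33

The answer is 33.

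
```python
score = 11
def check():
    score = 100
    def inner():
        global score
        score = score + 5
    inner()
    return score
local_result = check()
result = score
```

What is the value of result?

Step 1: Global score = 11. check() creates local score = 100.
Step 2: inner() declares global score and adds 5: global score = 11 + 5 = 16.
Step 3: check() returns its local score = 100 (unaffected by inner).
Step 4: result = global score = 16

The answer is 16.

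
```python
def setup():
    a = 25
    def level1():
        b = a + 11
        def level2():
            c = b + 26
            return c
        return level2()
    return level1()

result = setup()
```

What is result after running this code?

Step 1: a = 25. b = a + 11 = 36.
Step 2: c = b + 26 = 36 + 26 = 62.
Step 3: result = 62

The answer is 62.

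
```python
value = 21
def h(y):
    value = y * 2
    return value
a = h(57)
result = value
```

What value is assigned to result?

Step 1: Global value = 21.
Step 2: h(57) creates local value = 57 * 2 = 114.
Step 3: Global value unchanged because no global keyword. result = 21

The answer is 21.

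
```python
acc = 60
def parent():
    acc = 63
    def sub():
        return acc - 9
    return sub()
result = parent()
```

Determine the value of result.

Step 1: parent() shadows global acc with acc = 63.
Step 2: sub() finds acc = 63 in enclosing scope, computes 63 - 9 = 54.
Step 3: result = 54

The answer is 54.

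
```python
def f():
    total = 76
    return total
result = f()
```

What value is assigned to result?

Step 1: f() defines total = 76 in its local scope.
Step 2: return total finds the local variable total = 76.
Step 3: result = 76

The answer is 76.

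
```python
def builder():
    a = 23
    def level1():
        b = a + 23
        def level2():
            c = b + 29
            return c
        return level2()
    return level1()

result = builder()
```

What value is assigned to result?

Step 1: a = 23. b = a + 23 = 46.
Step 2: c = b + 29 = 46 + 29 = 75.
Step 3: result = 75

The answer is 75.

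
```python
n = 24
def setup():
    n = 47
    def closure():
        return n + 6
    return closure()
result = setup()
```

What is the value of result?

Step 1: setup() shadows global n with n = 47.
Step 2: closure() finds n = 47 in enclosing scope, computes 47 + 6 = 53.
Step 3: result = 53

The answer is 53.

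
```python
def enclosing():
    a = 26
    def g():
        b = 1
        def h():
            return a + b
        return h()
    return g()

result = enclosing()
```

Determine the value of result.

Step 1: enclosing() defines a = 26. g() defines b = 1.
Step 2: h() accesses both from enclosing scopes: a = 26, b = 1.
Step 3: result = 26 + 1 = 27

The answer is 27.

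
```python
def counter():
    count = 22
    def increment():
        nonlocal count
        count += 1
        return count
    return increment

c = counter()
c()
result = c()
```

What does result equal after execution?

Step 1: counter() creates closure with count = 22.
Step 2: Each c() call increments count via nonlocal. After 2 calls: 22 + 2 = 24.
Step 3: result = 24

The answer is 24.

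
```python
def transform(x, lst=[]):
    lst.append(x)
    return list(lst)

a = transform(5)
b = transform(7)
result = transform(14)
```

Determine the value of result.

Step 1: Default list is shared. list() creates copies for return values.
Step 2: Internal list grows: [5] -> [5, 7] -> [5, 7, 14].
Step 3: result = [5, 7, 14]

The answer is [5, 7, 14].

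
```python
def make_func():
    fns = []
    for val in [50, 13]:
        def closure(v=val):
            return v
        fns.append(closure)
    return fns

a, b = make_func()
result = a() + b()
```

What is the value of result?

Step 1: Default argument v=val captures val at each iteration.
Step 2: a() returns 50 (captured at first iteration), b() returns 13 (captured at second).
Step 3: result = 50 + 13 = 63

The answer is 63.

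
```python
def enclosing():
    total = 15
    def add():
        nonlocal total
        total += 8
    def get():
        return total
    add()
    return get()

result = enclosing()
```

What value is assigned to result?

Step 1: total = 15. add() modifies it via nonlocal, get() reads it.
Step 2: add() makes total = 15 + 8 = 23.
Step 3: get() returns 23. result = 23

The answer is 23.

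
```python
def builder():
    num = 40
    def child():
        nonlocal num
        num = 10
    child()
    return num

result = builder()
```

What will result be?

Step 1: builder() sets num = 40.
Step 2: child() uses nonlocal to reassign num = 10.
Step 3: result = 10

The answer is 10.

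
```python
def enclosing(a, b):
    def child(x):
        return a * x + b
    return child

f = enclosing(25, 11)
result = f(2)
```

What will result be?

Step 1: enclosing(25, 11) captures a = 25, b = 11.
Step 2: f(2) computes 25 * 2 + 11 = 61.
Step 3: result = 61

The answer is 61.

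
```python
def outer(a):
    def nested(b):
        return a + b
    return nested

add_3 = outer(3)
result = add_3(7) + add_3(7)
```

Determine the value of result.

Step 1: add_3 captures a = 3.
Step 2: add_3(7) = 3 + 7 = 10, called twice.
Step 3: result = 10 + 10 = 20

The answer is 20.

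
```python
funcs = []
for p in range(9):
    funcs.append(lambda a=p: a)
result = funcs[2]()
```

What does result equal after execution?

Step 1: Default argument a=p captures p's value at each iteration.
Step 2: funcs[2] captured a = 2 when p was 2.
Step 3: result = 2

The answer is 2.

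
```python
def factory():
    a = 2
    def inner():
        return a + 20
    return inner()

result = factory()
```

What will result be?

Step 1: factory() defines a = 2.
Step 2: inner() reads a = 2 from enclosing scope, returns 2 + 20 = 22.
Step 3: result = 22

The answer is 22.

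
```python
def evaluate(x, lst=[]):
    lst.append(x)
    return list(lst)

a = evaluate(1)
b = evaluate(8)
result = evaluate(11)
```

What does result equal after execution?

Step 1: Default list is shared. list() creates copies for return values.
Step 2: Internal list grows: [1] -> [1, 8] -> [1, 8, 11].
Step 3: result = [1, 8, 11]

The answer is [1, 8, 11].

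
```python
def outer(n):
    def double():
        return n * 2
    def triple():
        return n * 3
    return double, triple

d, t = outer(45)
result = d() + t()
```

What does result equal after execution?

Step 1: Both closures capture the same n = 45.
Step 2: d() = 45 * 2 = 90, t() = 45 * 3 = 135.
Step 3: result = 90 + 135 = 225

The answer is 225.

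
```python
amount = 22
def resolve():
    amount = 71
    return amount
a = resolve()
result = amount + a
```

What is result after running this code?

Step 1: Global amount = 22. resolve() returns local amount = 71.
Step 2: a = 71. Global amount still = 22.
Step 3: result = 22 + 71 = 93

The answer is 93.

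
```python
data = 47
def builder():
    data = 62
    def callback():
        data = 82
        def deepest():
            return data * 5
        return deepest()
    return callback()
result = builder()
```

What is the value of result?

Step 1: deepest() looks up data through LEGB: not local, finds data = 82 in enclosing callback().
Step 2: Returns 82 * 5 = 410.
Step 3: result = 410

The answer is 410.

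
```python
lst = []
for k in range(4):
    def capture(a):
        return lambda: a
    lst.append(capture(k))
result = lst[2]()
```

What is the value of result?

Step 1: capture(k) creates a new scope capturing a = k at call time.
Step 2: lst[2] = capture(2), so its lambda captures a = 2.
Step 3: result = 2 (closure factory fixes late binding)

The answer is 2.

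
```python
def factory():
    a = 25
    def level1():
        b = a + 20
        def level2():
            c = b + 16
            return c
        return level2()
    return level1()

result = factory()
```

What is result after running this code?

Step 1: a = 25. b = a + 20 = 45.
Step 2: c = b + 16 = 45 + 16 = 61.
Step 3: result = 61

The answer is 61.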